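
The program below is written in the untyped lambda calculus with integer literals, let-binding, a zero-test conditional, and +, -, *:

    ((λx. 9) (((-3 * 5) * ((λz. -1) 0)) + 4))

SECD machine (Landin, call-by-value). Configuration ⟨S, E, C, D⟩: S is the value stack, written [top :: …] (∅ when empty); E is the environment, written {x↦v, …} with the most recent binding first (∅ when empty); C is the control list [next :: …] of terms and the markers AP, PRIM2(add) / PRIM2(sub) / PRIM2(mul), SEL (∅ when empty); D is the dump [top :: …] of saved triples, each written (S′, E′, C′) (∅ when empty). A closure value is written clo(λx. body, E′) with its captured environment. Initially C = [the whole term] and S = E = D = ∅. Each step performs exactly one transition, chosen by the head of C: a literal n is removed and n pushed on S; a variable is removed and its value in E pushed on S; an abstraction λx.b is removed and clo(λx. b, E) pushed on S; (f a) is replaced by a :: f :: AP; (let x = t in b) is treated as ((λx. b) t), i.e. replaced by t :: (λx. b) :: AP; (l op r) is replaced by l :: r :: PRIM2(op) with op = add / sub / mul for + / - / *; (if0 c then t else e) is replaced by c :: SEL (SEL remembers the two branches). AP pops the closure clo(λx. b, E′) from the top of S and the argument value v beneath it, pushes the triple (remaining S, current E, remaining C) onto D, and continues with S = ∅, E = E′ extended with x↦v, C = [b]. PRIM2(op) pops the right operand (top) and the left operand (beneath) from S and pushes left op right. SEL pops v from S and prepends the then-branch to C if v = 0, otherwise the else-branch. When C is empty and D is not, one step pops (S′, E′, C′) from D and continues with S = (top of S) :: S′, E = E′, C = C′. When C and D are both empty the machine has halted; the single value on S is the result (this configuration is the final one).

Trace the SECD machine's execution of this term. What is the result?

[0] <S=∅, E=∅, C=[((λx. 9) (((-3 * 5) * ((λz. -1) 0)) + 4))], D=∅>
[1] <S=∅, E=∅, C=[(((-3 * 5) * ((λz. -1) 0)) + 4) :: (λx. 9) :: AP], D=∅>
[2] <S=∅, E=∅, C=[((-3 * 5) * ((λz. -1) 0)) :: 4 :: PRIM2(add) :: (λx. 9) :: AP], D=∅>
[3] <S=∅, E=∅, C=[(-3 * 5) :: ((λz. -1) 0) :: PRIM2(mul) :: 4 :: PRIM2(add) :: (λx. 9) :: AP], D=∅>
[4] <S=∅, E=∅, C=[-3 :: 5 :: PRIM2(mul) :: ((λz. -1) 0) :: PRIM2(mul) :: 4 :: PRIM2(add) :: (λx. 9) :: AP], D=∅>
[5] <S=[-3], E=∅, C=[5 :: PRIM2(mul) :: ((λz. -1) 0) :: PRIM2(mul) :: 4 :: PRIM2(add) :: (λx. 9) :: AP], D=∅>
[6] <S=[5 :: -3], E=∅, C=[PRIM2(mul) :: ((λz. -1) 0) :: PRIM2(mul) :: 4 :: PRIM2(add) :: (λx. 9) :: AP], D=∅>
[7] <S=[-15], E=∅, C=[((λz. -1) 0) :: PRIM2(mul) :: 4 :: PRIM2(add) :: (λx. 9) :: AP], D=∅>
[8] <S=[-15], E=∅, C=[0 :: (λz. -1) :: AP :: PRIM2(mul) :: 4 :: PRIM2(add) :: (λx. 9) :: AP], D=∅>
[9] <S=[0 :: -15], E=∅, C=[(λz. -1) :: AP :: PRIM2(mul) :: 4 :: PRIM2(add) :: (λx. 9) :: AP], D=∅>
[10] <S=[clo(λz. -1, ∅) :: 0 :: -15], E=∅, C=[AP :: PRIM2(mul) :: 4 :: PRIM2(add) :: (λx. 9) :: AP], D=∅>
[11] <S=∅, E={z↦0}, C=[-1], D=[([-15], ∅, [PRIM2(mul) :: 4 :: PRIM2(add) :: (λx. 9) :: AP])]>
[12] <S=[-1], E={z↦0}, C=∅, D=[([-15], ∅, [PRIM2(mul) :: 4 :: PRIM2(add) :: (λx. 9) :: AP])]>
[13] <S=[-1 :: -15], E=∅, C=[PRIM2(mul) :: 4 :: PRIM2(add) :: (λx. 9) :: AP], D=∅>
[14] <S=[15], E=∅, C=[4 :: PRIM2(add) :: (λx. 9) :: AP], D=∅>
[15] <S=[4 :: 15], E=∅, C=[PRIM2(add) :: (λx. 9) :: AP], D=∅>
[16] <S=[19], E=∅, C=[(λx. 9) :: AP], D=∅>
[17] <S=[clo(λx. 9, ∅) :: 19], E=∅, C=[AP], D=∅>
[18] <S=∅, E={x↦19}, C=[9], D=[(∅, ∅, ∅)]>
[19] <S=[9], E={x↦19}, C=∅, D=[(∅, ∅, ∅)]>
[20] <S=[9], E=∅, C=∅, D=∅>
→ final value 9

Answer: 9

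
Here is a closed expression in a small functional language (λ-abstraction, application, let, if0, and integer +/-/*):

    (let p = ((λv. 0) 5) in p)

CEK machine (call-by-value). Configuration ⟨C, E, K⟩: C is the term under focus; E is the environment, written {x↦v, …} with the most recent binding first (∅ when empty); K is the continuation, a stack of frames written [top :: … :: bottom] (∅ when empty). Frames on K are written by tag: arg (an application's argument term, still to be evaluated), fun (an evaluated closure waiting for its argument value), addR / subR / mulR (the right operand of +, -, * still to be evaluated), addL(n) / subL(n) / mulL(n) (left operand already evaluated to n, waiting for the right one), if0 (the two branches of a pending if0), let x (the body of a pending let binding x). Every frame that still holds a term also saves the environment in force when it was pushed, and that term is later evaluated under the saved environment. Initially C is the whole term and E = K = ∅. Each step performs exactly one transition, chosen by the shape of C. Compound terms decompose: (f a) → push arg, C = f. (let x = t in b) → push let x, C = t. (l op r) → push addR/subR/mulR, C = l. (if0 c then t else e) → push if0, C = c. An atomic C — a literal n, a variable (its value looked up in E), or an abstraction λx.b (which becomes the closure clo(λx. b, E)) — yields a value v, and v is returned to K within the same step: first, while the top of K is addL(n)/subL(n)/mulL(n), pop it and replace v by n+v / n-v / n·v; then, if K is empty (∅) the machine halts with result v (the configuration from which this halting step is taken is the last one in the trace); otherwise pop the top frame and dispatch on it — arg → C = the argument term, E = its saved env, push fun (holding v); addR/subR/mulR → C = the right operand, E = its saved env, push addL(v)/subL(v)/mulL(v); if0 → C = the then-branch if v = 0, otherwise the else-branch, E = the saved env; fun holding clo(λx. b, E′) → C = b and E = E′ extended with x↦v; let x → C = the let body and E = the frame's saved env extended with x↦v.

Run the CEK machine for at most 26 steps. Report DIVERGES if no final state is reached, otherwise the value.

Answer: 0

Derivation:
t=0: [C=(let p = ((λv. 0) 5) in p) | E=∅ | K=∅]
t=1: [C=((λv. 0) 5) | E=∅ | K=[let p]]
t=2: [C=(λv. 0) | E=∅ | K=[arg :: let p]]
t=3: [C=5 | E=∅ | K=[fun :: let p]]
t=4: [C=0 | E={v↦5} | K=[let p]]
t=5: [C=p | E={p↦0} | K=∅]
→ final value 0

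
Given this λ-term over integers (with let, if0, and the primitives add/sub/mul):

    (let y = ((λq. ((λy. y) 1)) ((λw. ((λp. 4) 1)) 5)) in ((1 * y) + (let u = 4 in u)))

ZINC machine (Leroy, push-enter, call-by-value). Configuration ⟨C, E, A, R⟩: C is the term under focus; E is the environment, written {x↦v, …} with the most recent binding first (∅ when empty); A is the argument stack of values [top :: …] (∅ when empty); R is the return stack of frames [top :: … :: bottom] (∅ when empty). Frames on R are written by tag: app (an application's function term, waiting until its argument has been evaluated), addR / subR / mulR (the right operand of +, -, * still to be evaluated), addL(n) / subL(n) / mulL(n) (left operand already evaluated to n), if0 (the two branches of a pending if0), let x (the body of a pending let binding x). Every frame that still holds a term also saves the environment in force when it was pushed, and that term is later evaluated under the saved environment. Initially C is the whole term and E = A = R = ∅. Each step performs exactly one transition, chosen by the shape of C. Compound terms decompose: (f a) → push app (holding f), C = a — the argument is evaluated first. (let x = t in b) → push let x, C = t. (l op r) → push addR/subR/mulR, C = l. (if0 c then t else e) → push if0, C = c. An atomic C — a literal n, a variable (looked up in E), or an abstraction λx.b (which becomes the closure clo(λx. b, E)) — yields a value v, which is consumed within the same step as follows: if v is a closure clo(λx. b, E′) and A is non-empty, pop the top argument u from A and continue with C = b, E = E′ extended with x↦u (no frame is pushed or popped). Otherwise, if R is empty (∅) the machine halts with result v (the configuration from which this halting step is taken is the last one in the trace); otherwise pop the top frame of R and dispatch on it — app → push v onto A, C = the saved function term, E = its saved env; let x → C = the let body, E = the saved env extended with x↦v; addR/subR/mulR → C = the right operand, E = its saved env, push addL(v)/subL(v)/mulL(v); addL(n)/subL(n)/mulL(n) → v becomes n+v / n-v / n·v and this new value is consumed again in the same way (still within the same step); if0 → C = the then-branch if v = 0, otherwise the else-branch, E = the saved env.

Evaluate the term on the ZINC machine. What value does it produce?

t=0: <C=(let y = ((λq. ((λy. y) 1)) ((λw. ((λp. 4) 1)) 5)) in ((1 * y) + (let u = 4 in u))), E=∅, A=∅, R=∅>
t=1: <C=((λq. ((λy. y) 1)) ((λw. ((λp. 4) 1)) 5)), E=∅, A=∅, R=[let y]>
t=2: <C=((λw. ((λp. 4) 1)) 5), E=∅, A=∅, R=[app :: let y]>
t=3: <C=5, E=∅, A=∅, R=[app :: app :: let y]>
t=4: <C=(λw. ((λp. 4) 1)), E=∅, A=[5], R=[app :: let y]>
t=5: <C=((λp. 4) 1), E={w↦5}, A=∅, R=[app :: let y]>
t=6: <C=1, E={w↦5}, A=∅, R=[app :: app :: let y]>
t=7: <C=(λp. 4), E={w↦5}, A=[1], R=[app :: let y]>
t=8: <C=4, E={p↦1, w↦5}, A=∅, R=[app :: let y]>
t=9: <C=(λq. ((λy. y) 1)), E=∅, A=[4], R=[let y]>
t=10: <C=((λy. y) 1), E={q↦4}, A=∅, R=[let y]>
t=11: <C=1, E={q↦4}, A=∅, R=[app :: let y]>
t=12: <C=(λy. y), E={q↦4}, A=[1], R=[let y]>
t=13: <C=y, E={y↦1, q↦4}, A=∅, R=[let y]>
t=14: <C=((1 * y) + (let u = 4 in u)), E={y↦1}, A=∅, R=∅>
t=15: <C=(1 * y), E={y↦1}, A=∅, R=[addR]>
t=16: <C=1, E={y↦1}, A=∅, R=[mulR :: addR]>
t=17: <C=y, E={y↦1}, A=∅, R=[mulL(1) :: addR]>
t=18: <C=(let u = 4 in u), E={y↦1}, A=∅, R=[addL(1)]>
t=19: <C=4, E={y↦1}, A=∅, R=[let u :: addL(1)]>
t=20: <C=u, E={u↦4, y↦1}, A=∅, R=[addL(1)]>
→ final value 5

Answer: 5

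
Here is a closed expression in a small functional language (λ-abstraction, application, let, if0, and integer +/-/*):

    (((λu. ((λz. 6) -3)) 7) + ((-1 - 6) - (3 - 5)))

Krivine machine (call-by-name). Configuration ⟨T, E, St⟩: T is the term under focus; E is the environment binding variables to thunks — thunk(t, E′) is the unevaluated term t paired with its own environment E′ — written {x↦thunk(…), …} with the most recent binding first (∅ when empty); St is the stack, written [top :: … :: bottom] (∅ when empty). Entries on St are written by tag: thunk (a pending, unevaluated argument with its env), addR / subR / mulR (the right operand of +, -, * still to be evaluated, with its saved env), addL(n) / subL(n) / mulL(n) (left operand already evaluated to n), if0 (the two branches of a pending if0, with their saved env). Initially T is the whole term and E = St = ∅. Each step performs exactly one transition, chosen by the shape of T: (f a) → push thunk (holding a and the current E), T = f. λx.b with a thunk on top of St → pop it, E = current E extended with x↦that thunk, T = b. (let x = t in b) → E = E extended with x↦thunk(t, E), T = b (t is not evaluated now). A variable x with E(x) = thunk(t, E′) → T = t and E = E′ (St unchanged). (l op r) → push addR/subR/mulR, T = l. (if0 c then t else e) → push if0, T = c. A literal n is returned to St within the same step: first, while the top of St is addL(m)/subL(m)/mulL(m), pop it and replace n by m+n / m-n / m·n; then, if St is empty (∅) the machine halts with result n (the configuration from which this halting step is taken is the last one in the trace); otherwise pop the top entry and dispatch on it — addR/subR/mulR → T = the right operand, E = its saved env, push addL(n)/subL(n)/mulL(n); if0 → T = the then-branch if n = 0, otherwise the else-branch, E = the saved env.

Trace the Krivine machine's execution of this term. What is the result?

[0] <T=(((λu. ((λz. 6) -3)) 7) + ((-1 - 6) - (3 - 5))), E=∅, St=∅>
[1] <T=((λu. ((λz. 6) -3)) 7), E=∅, St=[addR]>
[2] <T=(λu. ((λz. 6) -3)), E=∅, St=[thunk :: addR]>
[3] <T=((λz. 6) -3), E={u↦thunk(7, ∅)}, St=[addR]>
[4] <T=(λz. 6), E={u↦thunk(7, ∅)}, St=[thunk :: addR]>
[5] <T=6, E={z↦thunk(-3, {u↦thunk(7, ∅)}), u↦thunk(7, ∅)}, St=[addR]>
[6] <T=((-1 - 6) - (3 - 5)), E=∅, St=[addL(6)]>
[7] <T=(-1 - 6), E=∅, St=[subR :: addL(6)]>
[8] <T=-1, E=∅, St=[subR :: subR :: addL(6)]>
[9] <T=6, E=∅, St=[subL(-1) :: subR :: addL(6)]>
[10] <T=(3 - 5), E=∅, St=[subL(-7) :: addL(6)]>
[11] <T=3, E=∅, St=[subR :: subL(-7) :: addL(6)]>
[12] <T=5, E=∅, St=[subL(3) :: subL(-7) :: addL(6)]>
→ final value 1

Answer: 1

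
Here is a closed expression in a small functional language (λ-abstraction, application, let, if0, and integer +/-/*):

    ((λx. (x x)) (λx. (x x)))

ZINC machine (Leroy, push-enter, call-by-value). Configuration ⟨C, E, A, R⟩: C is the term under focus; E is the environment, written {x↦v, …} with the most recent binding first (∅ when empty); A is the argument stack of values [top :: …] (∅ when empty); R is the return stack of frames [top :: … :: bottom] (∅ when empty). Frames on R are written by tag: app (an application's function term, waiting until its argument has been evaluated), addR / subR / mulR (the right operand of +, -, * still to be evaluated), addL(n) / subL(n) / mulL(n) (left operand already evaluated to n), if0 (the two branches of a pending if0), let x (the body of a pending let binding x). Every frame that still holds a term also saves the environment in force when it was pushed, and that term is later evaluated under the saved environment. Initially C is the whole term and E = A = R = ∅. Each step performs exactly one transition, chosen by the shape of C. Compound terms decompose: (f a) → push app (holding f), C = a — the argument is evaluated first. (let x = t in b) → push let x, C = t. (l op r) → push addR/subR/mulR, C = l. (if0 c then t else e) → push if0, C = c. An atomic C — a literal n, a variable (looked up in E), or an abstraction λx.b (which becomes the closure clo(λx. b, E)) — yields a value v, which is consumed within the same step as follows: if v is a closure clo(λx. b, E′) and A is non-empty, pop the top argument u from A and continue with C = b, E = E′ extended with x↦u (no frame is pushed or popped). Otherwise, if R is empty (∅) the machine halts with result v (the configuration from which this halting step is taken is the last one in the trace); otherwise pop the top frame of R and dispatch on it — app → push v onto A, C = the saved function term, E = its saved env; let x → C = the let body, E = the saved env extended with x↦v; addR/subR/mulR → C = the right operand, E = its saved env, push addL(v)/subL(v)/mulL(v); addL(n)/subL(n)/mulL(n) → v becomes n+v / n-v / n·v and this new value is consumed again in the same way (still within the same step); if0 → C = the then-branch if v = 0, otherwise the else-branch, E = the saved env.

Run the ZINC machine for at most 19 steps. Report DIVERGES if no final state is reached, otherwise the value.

step 0: ⟨C=((λx. (x x)) (λx. (x x))); E=∅; A=∅; R=∅⟩
step 1: ⟨C=(λx. (x x)); E=∅; A=∅; R=[app]⟩
step 2: ⟨C=(λx. (x x)); E=∅; A=[clo(λx. (x x), ∅)]; R=∅⟩
step 3: ⟨C=(x x); E={x↦clo(λx. (x x), ∅)}; A=∅; R=∅⟩
step 4: ⟨C=x; E={x↦clo(λx. (x x), ∅)}; A=∅; R=[app]⟩
step 5: ⟨C=x; E={x↦clo(λx. (x x), ∅)}; A=[clo(λx. (x x), ∅)]; R=∅⟩
… configuration repeats with period 3 (steps 3–5 recur indefinitely) …

Answer: DIVERGES (no final state within 19 steps)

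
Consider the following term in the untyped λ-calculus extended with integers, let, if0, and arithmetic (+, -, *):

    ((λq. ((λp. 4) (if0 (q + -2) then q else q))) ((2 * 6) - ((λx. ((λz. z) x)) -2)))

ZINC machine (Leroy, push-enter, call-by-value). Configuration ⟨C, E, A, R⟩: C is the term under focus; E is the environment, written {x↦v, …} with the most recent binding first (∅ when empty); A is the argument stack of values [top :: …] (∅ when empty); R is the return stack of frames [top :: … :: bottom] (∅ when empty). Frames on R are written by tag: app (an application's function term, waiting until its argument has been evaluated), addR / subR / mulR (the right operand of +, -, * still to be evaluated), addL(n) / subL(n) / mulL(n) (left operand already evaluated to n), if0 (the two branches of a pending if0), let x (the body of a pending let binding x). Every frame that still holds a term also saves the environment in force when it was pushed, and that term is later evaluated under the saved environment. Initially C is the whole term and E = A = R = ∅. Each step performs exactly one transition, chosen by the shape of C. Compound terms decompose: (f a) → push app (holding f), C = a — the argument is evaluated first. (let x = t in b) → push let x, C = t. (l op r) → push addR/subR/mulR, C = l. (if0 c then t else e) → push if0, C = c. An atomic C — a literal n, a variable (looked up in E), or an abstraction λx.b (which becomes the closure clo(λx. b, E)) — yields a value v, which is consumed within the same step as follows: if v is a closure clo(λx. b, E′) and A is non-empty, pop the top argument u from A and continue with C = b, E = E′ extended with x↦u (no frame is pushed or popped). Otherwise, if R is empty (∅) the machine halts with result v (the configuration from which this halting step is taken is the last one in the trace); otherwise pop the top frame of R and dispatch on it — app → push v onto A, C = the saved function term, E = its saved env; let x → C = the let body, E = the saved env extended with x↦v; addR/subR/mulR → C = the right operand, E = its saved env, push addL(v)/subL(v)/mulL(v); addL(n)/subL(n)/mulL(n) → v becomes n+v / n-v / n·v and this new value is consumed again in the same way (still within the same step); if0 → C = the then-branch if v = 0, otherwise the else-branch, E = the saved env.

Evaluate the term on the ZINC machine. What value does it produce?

0. ⟨C=((λq. ((λp. 4) (if0 (q + -2) then q else q))) ((2 * 6) - ((λx. ((λz. z) x)) -2))); E=∅; A=∅; R=∅⟩
1. ⟨C=((2 * 6) - ((λx. ((λz. z) x)) -2)); E=∅; A=∅; R=[app]⟩
2. ⟨C=(2 * 6); E=∅; A=∅; R=[subR :: app]⟩
3. ⟨C=2; E=∅; A=∅; R=[mulR :: subR :: app]⟩
4. ⟨C=6; E=∅; A=∅; R=[mulL(2) :: subR :: app]⟩
5. ⟨C=((λx. ((λz. z) x)) -2); E=∅; A=∅; R=[subL(12) :: app]⟩
6. ⟨C=-2; E=∅; A=∅; R=[app :: subL(12) :: app]⟩
7. ⟨C=(λx. ((λz. z) x)); E=∅; A=[-2]; R=[subL(12) :: app]⟩
8. ⟨C=((λz. z) x); E={x↦-2}; A=∅; R=[subL(12) :: app]⟩
9. ⟨C=x; E={x↦-2}; A=∅; R=[app :: subL(12) :: app]⟩
10. ⟨C=(λz. z); E={x↦-2}; A=[-2]; R=[subL(12) :: app]⟩
11. ⟨C=z; E={z↦-2, x↦-2}; A=∅; R=[subL(12) :: app]⟩
12. ⟨C=(λq. ((λp. 4) (if0 (q + -2) then q else q))); E=∅; A=[14]; R=∅⟩
13. ⟨C=((λp. 4) (if0 (q + -2) then q else q)); E={q↦14}; A=∅; R=∅⟩
14. ⟨C=(if0 (q + -2) then q else q); E={q↦14}; A=∅; R=[app]⟩
15. ⟨C=(q + -2); E={q↦14}; A=∅; R=[if0 :: app]⟩
16. ⟨C=q; E={q↦14}; A=∅; R=[addR :: if0 :: app]⟩
17. ⟨C=-2; E={q↦14}; A=∅; R=[addL(14) :: if0 :: app]⟩
18. ⟨C=q; E={q↦14}; A=∅; R=[app]⟩
19. ⟨C=(λp. 4); E={q↦14}; A=[14]; R=∅⟩
20. ⟨C=4; E={p↦14, q↦14}; A=∅; R=∅⟩
→ final value 4

Answer: 4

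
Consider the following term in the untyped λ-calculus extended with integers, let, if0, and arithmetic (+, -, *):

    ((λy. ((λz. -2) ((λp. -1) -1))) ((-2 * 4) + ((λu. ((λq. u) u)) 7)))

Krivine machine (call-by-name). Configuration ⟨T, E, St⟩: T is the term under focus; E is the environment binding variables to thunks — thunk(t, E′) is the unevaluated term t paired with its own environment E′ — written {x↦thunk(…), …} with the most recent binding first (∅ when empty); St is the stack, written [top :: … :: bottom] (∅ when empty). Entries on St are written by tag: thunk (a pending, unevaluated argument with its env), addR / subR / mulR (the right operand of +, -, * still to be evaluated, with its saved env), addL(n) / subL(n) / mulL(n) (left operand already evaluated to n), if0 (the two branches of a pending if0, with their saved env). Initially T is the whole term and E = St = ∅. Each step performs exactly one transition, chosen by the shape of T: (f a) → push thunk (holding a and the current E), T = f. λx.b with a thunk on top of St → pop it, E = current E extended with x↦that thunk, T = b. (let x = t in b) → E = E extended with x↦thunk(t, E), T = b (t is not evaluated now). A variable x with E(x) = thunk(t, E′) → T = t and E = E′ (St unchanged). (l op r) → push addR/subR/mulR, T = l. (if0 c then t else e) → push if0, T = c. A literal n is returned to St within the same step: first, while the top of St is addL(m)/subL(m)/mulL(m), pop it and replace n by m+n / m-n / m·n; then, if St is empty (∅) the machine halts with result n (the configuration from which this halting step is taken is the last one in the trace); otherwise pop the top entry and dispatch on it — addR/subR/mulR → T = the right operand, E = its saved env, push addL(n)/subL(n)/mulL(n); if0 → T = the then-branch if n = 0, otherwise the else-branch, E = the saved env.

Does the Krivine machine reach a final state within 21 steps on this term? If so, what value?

step 0: ⟨T=((λy. ((λz. -2) ((λp. -1) -1))) ((-2 * 4) + ((λu. ((λq. u) u)) 7))); E=∅; St=∅⟩
step 1: ⟨T=(λy. ((λz. -2) ((λp. -1) -1))); E=∅; St=[thunk]⟩
step 2: ⟨T=((λz. -2) ((λp. -1) -1)); E={y↦thunk(((-2 * 4) + ((λu. ((λq. u) u)) 7)), ∅)}; St=∅⟩
step 3: ⟨T=(λz. -2); E={y↦thunk(((-2 * 4) + ((λu. ((λq. u) u)) 7)), ∅)}; St=[thunk]⟩
step 4: ⟨T=-2; E={z↦thunk(((λp. -1) -1), {y↦thunk(((-2 * 4) + ((λu. ((λq. u) u)) 7)), ∅)}), y↦thunk(((-2 * 4) + ((λu. ((λq. u) u)) 7)), ∅)}; St=∅⟩
→ final value -2

Answer: -2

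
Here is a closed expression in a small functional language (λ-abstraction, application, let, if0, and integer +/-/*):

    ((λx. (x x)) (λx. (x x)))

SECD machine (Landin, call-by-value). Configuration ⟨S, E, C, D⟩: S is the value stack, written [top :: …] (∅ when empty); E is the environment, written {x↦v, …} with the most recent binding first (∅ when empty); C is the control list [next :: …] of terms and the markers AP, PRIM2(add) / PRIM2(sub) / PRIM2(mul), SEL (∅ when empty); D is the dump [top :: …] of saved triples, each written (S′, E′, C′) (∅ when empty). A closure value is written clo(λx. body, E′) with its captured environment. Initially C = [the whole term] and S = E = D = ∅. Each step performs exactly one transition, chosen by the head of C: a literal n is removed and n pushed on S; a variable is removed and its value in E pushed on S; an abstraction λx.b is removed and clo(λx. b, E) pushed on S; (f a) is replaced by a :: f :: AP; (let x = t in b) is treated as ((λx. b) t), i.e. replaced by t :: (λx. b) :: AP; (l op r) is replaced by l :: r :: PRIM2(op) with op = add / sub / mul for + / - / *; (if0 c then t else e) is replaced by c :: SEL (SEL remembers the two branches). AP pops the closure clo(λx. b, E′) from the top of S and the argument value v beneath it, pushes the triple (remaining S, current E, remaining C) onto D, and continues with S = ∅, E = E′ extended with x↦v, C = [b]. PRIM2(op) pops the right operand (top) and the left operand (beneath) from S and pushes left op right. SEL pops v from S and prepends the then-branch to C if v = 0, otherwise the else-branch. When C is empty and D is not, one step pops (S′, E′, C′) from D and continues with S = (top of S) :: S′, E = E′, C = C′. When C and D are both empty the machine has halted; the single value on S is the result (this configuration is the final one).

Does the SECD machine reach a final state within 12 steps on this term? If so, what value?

t=0: ⟨S=∅; E=∅; C=[((λx. (x x)) (λx. (x x)))]; D=∅⟩
t=1: ⟨S=∅; E=∅; C=[(λx. (x x)) :: (λx. (x x)) :: AP]; D=∅⟩
t=2: ⟨S=[clo(λx. (x x), ∅)]; E=∅; C=[(λx. (x x)) :: AP]; D=∅⟩
t=3: ⟨S=[clo(λx. (x x), ∅) :: clo(λx. (x x), ∅)]; E=∅; C=[AP]; D=∅⟩
t=4: ⟨S=∅; E={x↦clo(λx. (x x), ∅)}; C=[(x x)]; D=[(∅, ∅, ∅)]⟩
t=5: ⟨S=∅; E={x↦clo(λx. (x x), ∅)}; C=[x :: x :: AP]; D=[(∅, ∅, ∅)]⟩
t=6: ⟨S=[clo(λx. (x x), ∅)]; E={x↦clo(λx. (x x), ∅)}; C=[x :: AP]; D=[(∅, ∅, ∅)]⟩
t=7: ⟨S=[clo(λx. (x x), ∅) :: clo(λx. (x x), ∅)]; E={x↦clo(λx. (x x), ∅)}; C=[AP]; D=[(∅, ∅, ∅)]⟩
t=8: ⟨S=∅; E={x↦clo(λx. (x x), ∅)}; C=[(x x)]; D=[(∅, {x↦clo(λx. (x x), ∅)}, ∅) :: (∅, ∅, ∅)]⟩
t=9: ⟨S=∅; E={x↦clo(λx. (x x), ∅)}; C=[x :: x :: AP]; D=[(∅, {x↦clo(λx. (x x), ∅)}, ∅) :: (∅, ∅, ∅)]⟩
t=10: ⟨S=[clo(λx. (x x), ∅)]; E={x↦clo(λx. (x x), ∅)}; C=[x :: AP]; D=[(∅, {x↦clo(λx. (x x), ∅)}, ∅) :: (∅, ∅, ∅)]⟩
t=11: ⟨S=[clo(λx. (x x), ∅) :: clo(λx. (x x), ∅)]; E={x↦clo(λx. (x x), ∅)}; C=[AP]; D=[(∅, {x↦clo(λx. (x x), ∅)}, ∅) :: (∅, ∅, ∅)]⟩
t=12: ⟨S=∅; E={x↦clo(λx. (x x), ∅)}; C=[(x x)]; D=[(∅, {x↦clo(λx. (x x), ∅)}, ∅) :: (∅, {x↦clo(λx. (x x), ∅)}, ∅) :: (∅, ∅, ∅)]⟩
→ 12 transitions taken and the configuration is still not final: no result within 12 steps

Answer: DIVERGES (no final state within 12 steps)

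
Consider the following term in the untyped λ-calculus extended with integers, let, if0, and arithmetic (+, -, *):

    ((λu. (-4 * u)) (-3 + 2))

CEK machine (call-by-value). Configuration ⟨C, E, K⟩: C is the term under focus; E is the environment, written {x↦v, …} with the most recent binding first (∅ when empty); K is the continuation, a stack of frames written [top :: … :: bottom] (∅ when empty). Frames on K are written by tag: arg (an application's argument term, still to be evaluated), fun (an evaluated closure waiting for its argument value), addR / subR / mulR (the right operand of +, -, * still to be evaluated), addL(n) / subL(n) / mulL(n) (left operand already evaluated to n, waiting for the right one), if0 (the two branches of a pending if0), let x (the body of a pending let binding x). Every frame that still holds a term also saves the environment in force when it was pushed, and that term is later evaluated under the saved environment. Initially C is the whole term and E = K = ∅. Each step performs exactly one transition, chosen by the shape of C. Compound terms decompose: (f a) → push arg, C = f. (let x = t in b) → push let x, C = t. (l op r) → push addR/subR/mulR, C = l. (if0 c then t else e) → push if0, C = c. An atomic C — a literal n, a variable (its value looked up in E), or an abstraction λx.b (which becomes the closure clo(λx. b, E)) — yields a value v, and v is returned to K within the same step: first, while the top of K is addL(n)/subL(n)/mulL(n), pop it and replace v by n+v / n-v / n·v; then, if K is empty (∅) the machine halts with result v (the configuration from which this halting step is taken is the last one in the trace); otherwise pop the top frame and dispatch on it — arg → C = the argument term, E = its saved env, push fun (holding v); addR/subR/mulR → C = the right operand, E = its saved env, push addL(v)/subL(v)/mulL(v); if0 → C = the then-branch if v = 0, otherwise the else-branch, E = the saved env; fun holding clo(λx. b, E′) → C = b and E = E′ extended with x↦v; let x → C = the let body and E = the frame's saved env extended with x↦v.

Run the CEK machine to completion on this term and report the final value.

Answer: 4

Derivation:
[0] ⟨C=((λu. (-4 * u)) (-3 + 2)); E=∅; K=∅⟩
[1] ⟨C=(λu. (-4 * u)); E=∅; K=[arg]⟩
[2] ⟨C=(-3 + 2); E=∅; K=[fun]⟩
[3] ⟨C=-3; E=∅; K=[addR :: fun]⟩
[4] ⟨C=2; E=∅; K=[addL(-3) :: fun]⟩
[5] ⟨C=(-4 * u); E={u↦-1}; K=∅⟩
[6] ⟨C=-4; E={u↦-1}; K=[mulR]⟩
[7] ⟨C=u; E={u↦-1}; K=[mulL(-4)]⟩
→ final value 4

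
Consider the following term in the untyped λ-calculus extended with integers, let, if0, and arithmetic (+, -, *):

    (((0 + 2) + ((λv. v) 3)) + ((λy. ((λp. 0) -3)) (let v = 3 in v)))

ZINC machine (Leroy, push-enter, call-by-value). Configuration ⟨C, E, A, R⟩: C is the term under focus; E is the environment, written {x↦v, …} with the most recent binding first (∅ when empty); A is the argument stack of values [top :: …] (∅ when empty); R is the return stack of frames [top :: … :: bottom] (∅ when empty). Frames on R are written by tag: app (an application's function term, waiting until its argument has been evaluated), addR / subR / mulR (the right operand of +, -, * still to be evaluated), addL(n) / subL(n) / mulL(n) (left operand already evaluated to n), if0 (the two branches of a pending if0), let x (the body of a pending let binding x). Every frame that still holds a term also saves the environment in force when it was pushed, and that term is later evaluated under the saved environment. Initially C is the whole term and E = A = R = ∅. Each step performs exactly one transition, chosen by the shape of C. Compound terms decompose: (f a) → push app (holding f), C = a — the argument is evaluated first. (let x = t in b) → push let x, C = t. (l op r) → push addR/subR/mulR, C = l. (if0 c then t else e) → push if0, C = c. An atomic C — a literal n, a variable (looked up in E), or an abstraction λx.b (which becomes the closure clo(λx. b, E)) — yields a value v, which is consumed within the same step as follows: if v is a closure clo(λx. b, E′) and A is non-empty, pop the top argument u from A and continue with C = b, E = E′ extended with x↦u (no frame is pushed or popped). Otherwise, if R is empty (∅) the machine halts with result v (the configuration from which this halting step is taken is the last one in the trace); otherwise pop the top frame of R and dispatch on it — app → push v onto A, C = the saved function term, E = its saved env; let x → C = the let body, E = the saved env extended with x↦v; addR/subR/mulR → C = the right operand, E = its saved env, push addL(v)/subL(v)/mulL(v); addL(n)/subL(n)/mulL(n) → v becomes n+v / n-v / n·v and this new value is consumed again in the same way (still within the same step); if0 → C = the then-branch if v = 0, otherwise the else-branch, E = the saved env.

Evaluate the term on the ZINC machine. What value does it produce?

Answer: 5

Execution trace:
t=0: [C=(((0 + 2) + ((λv. v) 3)) + ((λy. ((λp. 0) -3)) (let v = 3 in v))) | E=∅ | A=∅ | R=∅]
t=1: [C=((0 + 2) + ((λv. v) 3)) | E=∅ | A=∅ | R=[addR]]
t=2: [C=(0 + 2) | E=∅ | A=∅ | R=[addR :: addR]]
t=3: [C=0 | E=∅ | A=∅ | R=[addR :: addR :: addR]]
t=4: [C=2 | E=∅ | A=∅ | R=[addL(0) :: addR :: addR]]
t=5: [C=((λv. v) 3) | E=∅ | A=∅ | R=[addL(2) :: addR]]
t=6: [C=3 | E=∅ | A=∅ | R=[app :: addL(2) :: addR]]
t=7: [C=(λv. v) | E=∅ | A=[3] | R=[addL(2) :: addR]]
t=8: [C=v | E={v↦3} | A=∅ | R=[addL(2) :: addR]]
t=9: [C=((λy. ((λp. 0) -3)) (let v = 3 in v)) | E=∅ | A=∅ | R=[addL(5)]]
t=10: [C=(let v = 3 in v) | E=∅ | A=∅ | R=[app :: addL(5)]]
t=11: [C=3 | E=∅ | A=∅ | R=[let v :: app :: addL(5)]]
t=12: [C=v | E={v↦3} | A=∅ | R=[app :: addL(5)]]
t=13: [C=(λy. ((λp. 0) -3)) | E=∅ | A=[3] | R=[addL(5)]]
t=14: [C=((λp. 0) -3) | E={y↦3} | A=∅ | R=[addL(5)]]
t=15: [C=-3 | E={y↦3} | A=∅ | R=[app :: addL(5)]]
t=16: [C=(λp. 0) | E={y↦3} | A=[-3] | R=[addL(5)]]
t=17: [C=0 | E={p↦-3, y↦3} | A=∅ | R=[addL(5)]]
→ final value 5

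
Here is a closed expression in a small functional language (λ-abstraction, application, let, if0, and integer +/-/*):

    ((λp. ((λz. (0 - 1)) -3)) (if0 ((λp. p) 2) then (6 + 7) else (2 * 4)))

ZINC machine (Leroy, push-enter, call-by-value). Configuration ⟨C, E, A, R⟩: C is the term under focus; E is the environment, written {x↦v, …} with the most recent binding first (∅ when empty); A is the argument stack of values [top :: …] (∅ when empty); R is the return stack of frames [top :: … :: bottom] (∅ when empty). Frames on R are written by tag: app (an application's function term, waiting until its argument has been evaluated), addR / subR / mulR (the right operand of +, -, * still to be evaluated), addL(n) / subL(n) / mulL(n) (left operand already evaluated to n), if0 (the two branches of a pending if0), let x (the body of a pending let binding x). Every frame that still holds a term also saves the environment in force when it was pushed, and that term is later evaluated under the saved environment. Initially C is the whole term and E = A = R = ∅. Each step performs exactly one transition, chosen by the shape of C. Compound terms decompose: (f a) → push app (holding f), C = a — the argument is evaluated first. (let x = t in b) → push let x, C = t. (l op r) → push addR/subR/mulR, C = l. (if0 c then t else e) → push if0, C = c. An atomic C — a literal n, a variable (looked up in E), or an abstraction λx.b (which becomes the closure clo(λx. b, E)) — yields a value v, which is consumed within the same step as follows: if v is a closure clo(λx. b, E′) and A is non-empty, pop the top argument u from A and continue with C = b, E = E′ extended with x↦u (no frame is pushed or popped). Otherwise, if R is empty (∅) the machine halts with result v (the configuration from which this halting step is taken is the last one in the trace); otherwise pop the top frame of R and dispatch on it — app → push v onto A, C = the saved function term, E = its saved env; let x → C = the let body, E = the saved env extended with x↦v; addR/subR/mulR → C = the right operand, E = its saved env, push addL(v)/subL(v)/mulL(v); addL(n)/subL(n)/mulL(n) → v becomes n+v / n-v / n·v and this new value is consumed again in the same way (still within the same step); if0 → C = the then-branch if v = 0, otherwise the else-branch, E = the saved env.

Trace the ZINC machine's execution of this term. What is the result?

Answer: -1

Machine steps:
[0] ⟨C=((λp. ((λz. (0 - 1)) -3)) (if0 ((λp. p) 2) then (6 + 7) else (2 * 4))); E=∅; A=∅; R=∅⟩
[1] ⟨C=(if0 ((λp. p) 2) then (6 + 7) else (2 * 4)); E=∅; A=∅; R=[app]⟩
[2] ⟨C=((λp. p) 2); E=∅; A=∅; R=[if0 :: app]⟩
[3] ⟨C=2; E=∅; A=∅; R=[app :: if0 :: app]⟩
[4] ⟨C=(λp. p); E=∅; A=[2]; R=[if0 :: app]⟩
[5] ⟨C=p; E={p↦2}; A=∅; R=[if0 :: app]⟩
[6] ⟨C=(2 * 4); E=∅; A=∅; R=[app]⟩
[7] ⟨C=2; E=∅; A=∅; R=[mulR :: app]⟩
[8] ⟨C=4; E=∅; A=∅; R=[mulL(2) :: app]⟩
[9] ⟨C=(λp. ((λz. (0 - 1)) -3)); E=∅; A=[8]; R=∅⟩
[10] ⟨C=((λz. (0 - 1)) -3); E={p↦8}; A=∅; R=∅⟩
[11] ⟨C=-3; E={p↦8}; A=∅; R=[app]⟩
[12] ⟨C=(λz. (0 - 1)); E={p↦8}; A=[-3]; R=∅⟩
[13] ⟨C=(0 - 1); E={z↦-3, p↦8}; A=∅; R=∅⟩
[14] ⟨C=0; E={z↦-3, p↦8}; A=∅; R=[subR]⟩
[15] ⟨C=1; E={z↦-3, p↦8}; A=∅; R=[subL(0)]⟩
→ final value -1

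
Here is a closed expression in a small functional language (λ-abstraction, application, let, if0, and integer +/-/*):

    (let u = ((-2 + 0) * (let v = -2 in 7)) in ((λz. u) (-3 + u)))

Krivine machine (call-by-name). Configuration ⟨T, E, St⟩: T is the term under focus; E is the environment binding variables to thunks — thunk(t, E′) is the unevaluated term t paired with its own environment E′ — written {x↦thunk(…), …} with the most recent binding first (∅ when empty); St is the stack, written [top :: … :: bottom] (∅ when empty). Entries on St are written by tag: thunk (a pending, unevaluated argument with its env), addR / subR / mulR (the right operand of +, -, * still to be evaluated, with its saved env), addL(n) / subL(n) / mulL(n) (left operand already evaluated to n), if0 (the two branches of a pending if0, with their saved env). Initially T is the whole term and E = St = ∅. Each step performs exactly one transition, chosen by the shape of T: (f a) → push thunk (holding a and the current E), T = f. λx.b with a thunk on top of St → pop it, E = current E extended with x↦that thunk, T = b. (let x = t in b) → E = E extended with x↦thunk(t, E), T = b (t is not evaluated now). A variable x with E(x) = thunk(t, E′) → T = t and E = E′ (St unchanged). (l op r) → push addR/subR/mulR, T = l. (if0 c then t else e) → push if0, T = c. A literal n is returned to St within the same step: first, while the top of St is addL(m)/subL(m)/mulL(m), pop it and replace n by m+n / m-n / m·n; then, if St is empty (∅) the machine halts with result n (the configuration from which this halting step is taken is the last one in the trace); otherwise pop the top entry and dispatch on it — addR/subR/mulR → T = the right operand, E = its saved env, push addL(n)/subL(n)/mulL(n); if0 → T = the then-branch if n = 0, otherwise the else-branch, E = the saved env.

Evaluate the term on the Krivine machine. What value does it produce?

0. <T=(let u = ((-2 + 0) * (let v = -2 in 7)) in ((λz. u) (-3 + u))), E=∅, St=∅>
1. <T=((λz. u) (-3 + u)), E={u↦thunk(((-2 + 0) * (let v = -2 in 7)), ∅)}, St=∅>
2. <T=(λz. u), E={u↦thunk(((-2 + 0) * (let v = -2 in 7)), ∅)}, St=[thunk]>
3. <T=u, E={z↦thunk((-3 + u), {u↦thunk(((-2 + 0) * (let v = -2 in 7)), ∅)}), u↦thunk(((-2 + 0) * (let v = -2 in 7)), ∅)}, St=∅>
4. <T=((-2 + 0) * (let v = -2 in 7)), E=∅, St=∅>
5. <T=(-2 + 0), E=∅, St=[mulR]>
6. <T=-2, E=∅, St=[addR :: mulR]>
7. <T=0, E=∅, St=[addL(-2) :: mulR]>
8. <T=(let v = -2 in 7), E=∅, St=[mulL(-2)]>
9. <T=7, E={v↦thunk(-2, ∅)}, St=[mulL(-2)]>
→ final value -14

Answer: -14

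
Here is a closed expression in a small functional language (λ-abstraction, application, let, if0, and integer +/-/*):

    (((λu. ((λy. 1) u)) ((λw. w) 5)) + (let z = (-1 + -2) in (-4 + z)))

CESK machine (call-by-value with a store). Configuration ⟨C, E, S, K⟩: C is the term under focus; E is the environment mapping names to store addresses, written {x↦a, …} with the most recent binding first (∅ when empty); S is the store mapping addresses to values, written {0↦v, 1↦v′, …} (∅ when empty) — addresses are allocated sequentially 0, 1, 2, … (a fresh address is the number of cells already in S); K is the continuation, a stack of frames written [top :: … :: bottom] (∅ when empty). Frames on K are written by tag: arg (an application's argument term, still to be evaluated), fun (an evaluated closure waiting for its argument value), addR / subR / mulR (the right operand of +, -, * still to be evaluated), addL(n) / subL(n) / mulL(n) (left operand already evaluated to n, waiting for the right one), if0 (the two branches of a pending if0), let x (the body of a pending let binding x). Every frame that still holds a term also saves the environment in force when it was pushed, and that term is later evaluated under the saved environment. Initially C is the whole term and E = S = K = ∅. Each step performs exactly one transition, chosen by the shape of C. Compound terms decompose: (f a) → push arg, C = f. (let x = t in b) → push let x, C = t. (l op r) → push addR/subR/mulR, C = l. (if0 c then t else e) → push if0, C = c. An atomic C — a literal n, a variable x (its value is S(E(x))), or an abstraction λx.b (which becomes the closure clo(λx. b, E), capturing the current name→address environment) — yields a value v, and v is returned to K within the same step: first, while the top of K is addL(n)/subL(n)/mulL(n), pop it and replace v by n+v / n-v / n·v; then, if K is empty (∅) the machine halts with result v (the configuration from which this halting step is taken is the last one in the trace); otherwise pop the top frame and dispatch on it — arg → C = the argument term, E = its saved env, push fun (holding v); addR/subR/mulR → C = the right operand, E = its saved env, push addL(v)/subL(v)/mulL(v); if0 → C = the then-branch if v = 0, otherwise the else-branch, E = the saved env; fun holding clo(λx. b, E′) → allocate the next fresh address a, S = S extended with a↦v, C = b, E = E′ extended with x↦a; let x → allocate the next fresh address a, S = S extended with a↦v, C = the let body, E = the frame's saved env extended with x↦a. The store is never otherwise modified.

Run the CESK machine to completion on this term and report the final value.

Answer: -6

Execution trace:
t=0: ⟨C=(((λu. ((λy. 1) u)) ((λw. w) 5)) + (let z = (-1 + -2) in (-4 + z))); E=∅; S=∅; K=∅⟩
t=1: ⟨C=((λu. ((λy. 1) u)) ((λw. w) 5)); E=∅; S=∅; K=[addR]⟩
t=2: ⟨C=(λu. ((λy. 1) u)); E=∅; S=∅; K=[arg :: addR]⟩
t=3: ⟨C=((λw. w) 5); E=∅; S=∅; K=[fun :: addR]⟩
t=4: ⟨C=(λw. w); E=∅; S=∅; K=[arg :: fun :: addR]⟩
t=5: ⟨C=5; E=∅; S=∅; K=[fun :: fun :: addR]⟩
t=6: ⟨C=w; E={w↦0}; S={0↦5}; K=[fun :: addR]⟩
t=7: ⟨C=((λy. 1) u); E={u↦1}; S={0↦5, 1↦5}; K=[addR]⟩
t=8: ⟨C=(λy. 1); E={u↦1}; S={0↦5, 1↦5}; K=[arg :: addR]⟩
t=9: ⟨C=u; E={u↦1}; S={0↦5, 1↦5}; K=[fun :: addR]⟩
t=10: ⟨C=1; E={y↦2, u↦1}; S={0↦5, 1↦5, 2↦5}; K=[addR]⟩
t=11: ⟨C=(let z = (-1 + -2) in (-4 + z)); E=∅; S={0↦5, 1↦5, 2↦5}; K=[addL(1)]⟩
t=12: ⟨C=(-1 + -2); E=∅; S={0↦5, 1↦5, 2↦5}; K=[let z :: addL(1)]⟩
t=13: ⟨C=-1; E=∅; S={0↦5, 1↦5, 2↦5}; K=[addR :: let z :: addL(1)]⟩
t=14: ⟨C=-2; E=∅; S={0↦5, 1↦5, 2↦5}; K=[addL(-1) :: let z :: addL(1)]⟩
t=15: ⟨C=(-4 + z); E={z↦3}; S={0↦5, 1↦5, 2↦5, 3↦-3}; K=[addL(1)]⟩
t=16: ⟨C=-4; E={z↦3}; S={0↦5, 1↦5, 2↦5, 3↦-3}; K=[addR :: addL(1)]⟩
t=17: ⟨C=z; E={z↦3}; S={0↦5, 1↦5, 2↦5, 3↦-3}; K=[addL(-4) :: addL(1)]⟩
→ final value -6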